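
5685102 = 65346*87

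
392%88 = 40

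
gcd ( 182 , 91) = 91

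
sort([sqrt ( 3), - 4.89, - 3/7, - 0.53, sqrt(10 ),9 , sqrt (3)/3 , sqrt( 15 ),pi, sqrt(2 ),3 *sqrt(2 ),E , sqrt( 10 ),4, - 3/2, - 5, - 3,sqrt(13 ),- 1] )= [-5, - 4.89, - 3, - 3/2, - 1 , - 0.53, - 3/7,sqrt( 3) /3 , sqrt ( 2 ), sqrt( 3), E,pi,sqrt ( 10),sqrt( 10 ) , sqrt(13),sqrt( 15),4,3 *sqrt( 2 ), 9 ] 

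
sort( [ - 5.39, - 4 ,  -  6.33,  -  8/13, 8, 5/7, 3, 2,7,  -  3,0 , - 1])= [ - 6.33,-5.39, - 4 , - 3, - 1 ,  -  8/13, 0, 5/7,  2,3,7, 8 ]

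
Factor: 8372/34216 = 23/94 = 2^( - 1 ) * 23^1 * 47^(-1)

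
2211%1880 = 331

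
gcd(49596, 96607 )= 1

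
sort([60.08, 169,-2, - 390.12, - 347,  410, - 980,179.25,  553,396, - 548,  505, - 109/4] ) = [ - 980 , - 548,- 390.12, - 347, -109/4, - 2,60.08 , 169,179.25,396,410,505, 553 ] 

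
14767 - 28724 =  - 13957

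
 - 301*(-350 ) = 105350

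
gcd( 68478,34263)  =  3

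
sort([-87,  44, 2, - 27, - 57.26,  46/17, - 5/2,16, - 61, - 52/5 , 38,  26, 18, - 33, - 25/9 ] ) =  [- 87 ,  -  61,- 57.26 ,-33,-27, - 52/5, - 25/9, - 5/2,  2,  46/17,16, 18,26,38,44]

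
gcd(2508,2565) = 57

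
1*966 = 966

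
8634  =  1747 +6887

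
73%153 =73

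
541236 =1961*276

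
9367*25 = 234175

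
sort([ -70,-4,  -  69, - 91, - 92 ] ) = [ - 92,  -  91,  -  70, - 69,- 4]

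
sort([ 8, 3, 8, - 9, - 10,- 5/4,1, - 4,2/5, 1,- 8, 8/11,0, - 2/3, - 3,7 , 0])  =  [  -  10, - 9, -8,-4, -3, - 5/4,-2/3,0, 0,2/5, 8/11, 1,1,3,  7,8 , 8 ] 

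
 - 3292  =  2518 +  - 5810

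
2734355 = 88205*31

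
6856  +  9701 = 16557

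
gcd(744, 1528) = 8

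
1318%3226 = 1318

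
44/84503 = 44/84503 = 0.00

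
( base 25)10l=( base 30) lg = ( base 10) 646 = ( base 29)M8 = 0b1010000110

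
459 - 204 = 255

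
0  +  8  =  8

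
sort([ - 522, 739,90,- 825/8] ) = [ - 522, -825/8 , 90, 739 ] 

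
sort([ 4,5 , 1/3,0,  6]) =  [0, 1/3,4, 5, 6]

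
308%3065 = 308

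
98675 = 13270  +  85405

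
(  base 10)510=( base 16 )1FE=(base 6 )2210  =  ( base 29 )HH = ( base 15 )240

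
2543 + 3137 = 5680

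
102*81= 8262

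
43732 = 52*841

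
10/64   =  5/32= 0.16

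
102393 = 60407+41986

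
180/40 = 9/2 = 4.50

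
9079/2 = 4539 + 1/2  =  4539.50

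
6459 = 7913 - 1454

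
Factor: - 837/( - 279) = 3= 3^1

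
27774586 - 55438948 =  - 27664362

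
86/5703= 86/5703 = 0.02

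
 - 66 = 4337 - 4403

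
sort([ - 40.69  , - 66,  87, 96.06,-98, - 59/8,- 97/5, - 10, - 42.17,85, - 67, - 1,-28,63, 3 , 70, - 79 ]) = [ - 98,- 79, - 67,-66,- 42.17, - 40.69, - 28,-97/5 , - 10,- 59/8, - 1,3, 63,70, 85, 87,96.06] 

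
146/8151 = 146/8151 = 0.02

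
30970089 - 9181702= 21788387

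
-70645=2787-73432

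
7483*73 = 546259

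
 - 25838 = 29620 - 55458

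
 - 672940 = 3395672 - 4068612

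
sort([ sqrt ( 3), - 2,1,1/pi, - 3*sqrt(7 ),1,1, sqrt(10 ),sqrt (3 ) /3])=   [ - 3*sqrt(7 ), - 2, 1/pi,sqrt(3)/3,1, 1,1, sqrt(3), sqrt(10)]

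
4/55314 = 2/27657 = 0.00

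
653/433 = 1 + 220/433 = 1.51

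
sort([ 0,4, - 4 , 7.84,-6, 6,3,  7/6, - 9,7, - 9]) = [ -9, - 9,-6 , - 4, 0, 7/6,  3,4 , 6, 7,7.84]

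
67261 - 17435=49826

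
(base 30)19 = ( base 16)27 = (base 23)1g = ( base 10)39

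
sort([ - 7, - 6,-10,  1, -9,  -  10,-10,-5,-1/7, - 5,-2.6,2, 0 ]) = [- 10,-10,-10, - 9,-7, - 6, - 5, - 5,-2.6,-1/7, 0, 1, 2]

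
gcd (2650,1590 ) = 530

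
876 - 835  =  41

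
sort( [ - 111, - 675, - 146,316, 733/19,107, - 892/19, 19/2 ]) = [  -  675,  -  146, - 111, - 892/19, 19/2, 733/19,107 , 316] 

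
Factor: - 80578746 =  - 2^1*3^3*277^1*5387^1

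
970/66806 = 485/33403 =0.01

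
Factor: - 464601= - 3^1*251^1*617^1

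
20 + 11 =31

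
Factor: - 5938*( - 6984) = 2^4*3^2*97^1*2969^1 = 41470992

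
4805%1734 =1337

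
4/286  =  2/143=0.01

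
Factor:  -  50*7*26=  - 2^2*5^2*7^1 * 13^1  =  - 9100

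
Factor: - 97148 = -2^2*149^1*163^1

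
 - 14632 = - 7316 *2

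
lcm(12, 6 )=12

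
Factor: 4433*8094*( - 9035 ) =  - 2^1*3^1*5^1*11^1*13^2 * 19^1*31^1*71^1*139^1  =  -324182142570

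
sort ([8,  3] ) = [3,8]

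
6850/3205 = 2+88/641  =  2.14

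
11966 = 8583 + 3383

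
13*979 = 12727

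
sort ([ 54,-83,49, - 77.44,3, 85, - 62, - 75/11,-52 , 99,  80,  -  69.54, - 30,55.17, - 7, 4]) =[ - 83,  -  77.44,-69.54, - 62,-52, - 30, - 7, - 75/11,3,4, 49, 54,55.17, 80 , 85, 99]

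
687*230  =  158010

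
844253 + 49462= 893715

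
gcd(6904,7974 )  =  2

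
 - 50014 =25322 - 75336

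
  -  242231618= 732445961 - 974677579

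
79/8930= 79/8930 =0.01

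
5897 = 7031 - 1134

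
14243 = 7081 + 7162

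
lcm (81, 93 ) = 2511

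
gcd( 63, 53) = 1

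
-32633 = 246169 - 278802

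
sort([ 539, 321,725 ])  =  [321, 539,725]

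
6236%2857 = 522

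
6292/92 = 68 + 9/23 = 68.39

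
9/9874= 9/9874 = 0.00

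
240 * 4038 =969120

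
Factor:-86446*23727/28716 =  - 341850707/4786  =  - 2^ (  -  1)*11^1*719^1 * 2393^( - 1 )*43223^1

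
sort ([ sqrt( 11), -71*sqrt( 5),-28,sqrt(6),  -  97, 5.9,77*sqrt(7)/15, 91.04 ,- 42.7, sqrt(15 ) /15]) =[ - 71*sqrt( 5 ), - 97,  -  42.7,-28, sqrt( 15)/15, sqrt( 6),  sqrt( 11 ), 5.9, 77  *sqrt( 7)/15 , 91.04]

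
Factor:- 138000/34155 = - 2^4 * 3^( - 2)*5^2 * 11^(-1)= - 400/99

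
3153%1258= 637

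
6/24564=1/4094 = 0.00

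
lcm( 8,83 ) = 664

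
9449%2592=1673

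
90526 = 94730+-4204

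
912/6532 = 228/1633  =  0.14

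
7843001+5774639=13617640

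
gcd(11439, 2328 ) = 3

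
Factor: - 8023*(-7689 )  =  3^1*11^1*71^1 * 113^1*233^1 = 61688847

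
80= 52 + 28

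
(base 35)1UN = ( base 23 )47l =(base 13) 107A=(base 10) 2298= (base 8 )4372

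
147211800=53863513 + 93348287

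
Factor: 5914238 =2^1 * 11^2*24439^1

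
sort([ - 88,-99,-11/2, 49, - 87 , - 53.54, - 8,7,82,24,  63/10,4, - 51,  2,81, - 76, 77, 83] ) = [ - 99, - 88, - 87, - 76, - 53.54, - 51,-8,-11/2, 2,4,  63/10,7,  24,49, 77, 81,  82,83]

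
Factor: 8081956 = 2^2*2020489^1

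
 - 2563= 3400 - 5963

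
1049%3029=1049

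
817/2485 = 817/2485 = 0.33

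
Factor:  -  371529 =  - 3^2*41281^1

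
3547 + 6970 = 10517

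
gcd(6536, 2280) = 152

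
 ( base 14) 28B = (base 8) 1003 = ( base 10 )515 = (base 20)15F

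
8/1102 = 4/551 = 0.01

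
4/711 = 4/711 = 0.01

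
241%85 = 71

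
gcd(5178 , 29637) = 3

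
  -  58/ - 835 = 58/835 =0.07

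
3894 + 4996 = 8890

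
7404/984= 617/82 = 7.52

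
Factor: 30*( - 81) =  - 2430 = - 2^1*3^5*5^1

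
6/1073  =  6/1073 = 0.01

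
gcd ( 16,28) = 4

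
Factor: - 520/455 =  - 2^3*7^( - 1)= -8/7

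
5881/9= 653+4/9 = 653.44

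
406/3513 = 406/3513= 0.12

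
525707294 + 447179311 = 972886605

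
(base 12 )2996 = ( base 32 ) 4o2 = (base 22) A14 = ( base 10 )4866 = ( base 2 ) 1001100000010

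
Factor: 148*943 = 2^2 * 23^1*37^1 * 41^1 = 139564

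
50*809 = 40450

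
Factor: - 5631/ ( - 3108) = 2^( - 2 )*7^ ( - 1 ) * 37^( - 1) * 1877^1  =  1877/1036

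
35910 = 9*3990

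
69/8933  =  69/8933 = 0.01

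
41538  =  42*989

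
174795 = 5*34959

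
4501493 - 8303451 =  - 3801958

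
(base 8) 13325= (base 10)5845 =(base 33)5c4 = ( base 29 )6RG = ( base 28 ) 7cl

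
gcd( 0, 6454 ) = 6454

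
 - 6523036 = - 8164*799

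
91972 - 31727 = 60245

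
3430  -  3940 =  - 510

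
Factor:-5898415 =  - 5^1* 937^1*1259^1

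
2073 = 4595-2522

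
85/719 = 85/719 = 0.12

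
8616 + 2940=11556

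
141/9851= 141/9851 = 0.01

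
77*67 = 5159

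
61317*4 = 245268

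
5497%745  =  282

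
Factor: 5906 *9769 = 2^1*2953^1*9769^1 = 57695714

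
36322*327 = 11877294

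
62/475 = 62/475 = 0.13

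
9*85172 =766548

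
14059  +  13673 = 27732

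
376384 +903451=1279835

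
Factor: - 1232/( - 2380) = 2^2*5^(  -  1)*11^1*17^( - 1) = 44/85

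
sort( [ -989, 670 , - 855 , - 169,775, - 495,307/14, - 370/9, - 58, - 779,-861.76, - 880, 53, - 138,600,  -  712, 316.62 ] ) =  [ - 989, - 880 , - 861.76,-855, -779, - 712, - 495 , - 169, - 138,-58 , - 370/9, 307/14, 53, 316.62, 600, 670,775 ]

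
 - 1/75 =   -  1 + 74/75 = -0.01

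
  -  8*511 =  - 4088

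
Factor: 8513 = 8513^1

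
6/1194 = 1/199 = 0.01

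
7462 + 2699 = 10161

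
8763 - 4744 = 4019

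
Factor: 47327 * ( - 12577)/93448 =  - 2^ (- 3)*  7^1*6761^1*11681^( - 1 ) *12577^1  =  - 595231679/93448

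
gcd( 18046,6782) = 2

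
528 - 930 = - 402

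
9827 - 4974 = 4853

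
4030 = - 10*( - 403)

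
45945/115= 9189/23  =  399.52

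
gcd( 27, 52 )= 1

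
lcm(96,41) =3936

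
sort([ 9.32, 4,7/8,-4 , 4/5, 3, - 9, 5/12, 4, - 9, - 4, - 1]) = [- 9, - 9,-4, - 4, - 1 , 5/12 , 4/5, 7/8, 3, 4, 4,9.32]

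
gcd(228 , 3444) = 12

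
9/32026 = 9/32026 = 0.00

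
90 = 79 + 11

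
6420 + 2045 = 8465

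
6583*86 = 566138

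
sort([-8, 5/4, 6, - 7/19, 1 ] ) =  [-8,  -  7/19, 1 , 5/4, 6]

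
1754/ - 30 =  - 877/15 = - 58.47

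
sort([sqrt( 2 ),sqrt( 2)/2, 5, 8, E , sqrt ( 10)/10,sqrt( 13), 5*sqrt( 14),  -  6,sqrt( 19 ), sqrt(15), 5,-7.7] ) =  [-7.7, - 6 , sqrt(10 )/10, sqrt( 2 )/2,sqrt(2)  ,  E , sqrt ( 13), sqrt( 15 )  ,  sqrt(19),5, 5,8, 5*sqrt( 14)]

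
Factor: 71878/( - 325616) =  - 83/376 = -  2^( - 3)*47^ ( - 1 )*83^1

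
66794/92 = 726+1/46 =726.02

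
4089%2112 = 1977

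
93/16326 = 31/5442 = 0.01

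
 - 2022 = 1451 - 3473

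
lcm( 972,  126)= 6804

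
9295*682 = 6339190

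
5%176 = 5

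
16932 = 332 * 51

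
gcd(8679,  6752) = 1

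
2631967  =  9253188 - 6621221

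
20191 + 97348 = 117539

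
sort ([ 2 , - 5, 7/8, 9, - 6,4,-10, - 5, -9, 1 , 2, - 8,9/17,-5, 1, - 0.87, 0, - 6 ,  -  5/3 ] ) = [-10, - 9 ,- 8 , - 6,-6, - 5,  -  5,- 5,-5/3, - 0.87,  0,9/17 , 7/8, 1, 1,2,2, 4, 9] 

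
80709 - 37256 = 43453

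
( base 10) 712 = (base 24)15g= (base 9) 871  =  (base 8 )1310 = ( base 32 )M8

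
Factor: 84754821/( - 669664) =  - 2^( - 5 ) *3^1*17^ (- 1)*283^1 * 1231^( - 1)*99829^1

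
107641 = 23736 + 83905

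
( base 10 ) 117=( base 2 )1110101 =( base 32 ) 3l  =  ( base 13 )90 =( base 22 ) 57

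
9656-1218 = 8438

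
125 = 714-589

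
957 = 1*957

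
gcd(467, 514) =1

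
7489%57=22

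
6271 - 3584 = 2687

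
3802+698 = 4500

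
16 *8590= 137440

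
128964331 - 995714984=-866750653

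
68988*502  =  34631976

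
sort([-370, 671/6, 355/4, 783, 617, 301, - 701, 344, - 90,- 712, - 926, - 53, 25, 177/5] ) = [ - 926, - 712, - 701, - 370, - 90, - 53, 25, 177/5,  355/4, 671/6 , 301, 344,617, 783 ]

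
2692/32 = 84 + 1/8 =84.12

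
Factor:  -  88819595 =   -  5^1*17763919^1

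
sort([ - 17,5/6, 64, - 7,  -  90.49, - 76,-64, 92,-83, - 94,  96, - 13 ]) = [ - 94, - 90.49, - 83 ,  -  76  , - 64,  -  17, - 13, - 7, 5/6,64,92, 96]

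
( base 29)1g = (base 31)1E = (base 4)231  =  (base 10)45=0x2D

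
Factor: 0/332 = 0 = 0^1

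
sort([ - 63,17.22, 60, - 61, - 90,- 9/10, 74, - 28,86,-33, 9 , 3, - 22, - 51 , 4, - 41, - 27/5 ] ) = [ - 90, - 63, - 61, - 51,  -  41, - 33, - 28, - 22, - 27/5,- 9/10, 3, 4,  9,17.22,60,74 , 86 ] 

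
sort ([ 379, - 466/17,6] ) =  [ - 466/17, 6, 379]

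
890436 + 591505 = 1481941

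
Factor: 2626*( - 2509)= - 6588634=- 2^1*13^2*101^1*193^1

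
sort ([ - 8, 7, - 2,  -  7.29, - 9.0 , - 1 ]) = [ - 9.0, - 8, - 7.29, - 2, -1, 7]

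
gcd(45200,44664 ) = 8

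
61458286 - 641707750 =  - 580249464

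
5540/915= 1108/183= 6.05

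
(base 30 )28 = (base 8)104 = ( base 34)20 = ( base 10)68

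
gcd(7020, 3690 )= 90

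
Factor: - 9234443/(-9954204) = 2^(  -  2)*3^( - 1) * 13^(- 1)*2903^1*3181^1 * 63809^(-1)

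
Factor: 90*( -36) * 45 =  - 2^3*3^6 * 5^2= - 145800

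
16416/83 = 16416/83  =  197.78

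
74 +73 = 147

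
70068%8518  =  1924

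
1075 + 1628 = 2703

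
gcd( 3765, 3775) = 5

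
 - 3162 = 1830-4992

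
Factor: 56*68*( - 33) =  - 125664=- 2^5*3^1*7^1*11^1 * 17^1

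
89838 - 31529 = 58309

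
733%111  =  67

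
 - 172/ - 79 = 2+14/79 = 2.18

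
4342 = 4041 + 301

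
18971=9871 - -9100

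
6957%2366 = 2225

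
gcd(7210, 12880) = 70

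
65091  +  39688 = 104779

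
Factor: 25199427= 3^1*11^1 * 763619^1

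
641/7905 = 641/7905 = 0.08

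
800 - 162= 638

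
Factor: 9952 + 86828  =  96780 = 2^2*3^1  *  5^1*1613^1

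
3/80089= 3/80089 = 0.00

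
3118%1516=86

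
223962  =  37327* 6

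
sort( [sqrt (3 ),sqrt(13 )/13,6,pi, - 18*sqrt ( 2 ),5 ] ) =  [ - 18*sqrt (2 ),sqrt( 13 ) /13,sqrt( 3), pi, 5, 6] 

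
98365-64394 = 33971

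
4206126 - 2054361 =2151765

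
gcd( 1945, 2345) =5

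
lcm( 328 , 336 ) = 13776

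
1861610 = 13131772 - 11270162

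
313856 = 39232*8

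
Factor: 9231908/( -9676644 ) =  - 3^( - 1)*7^1*103^( - 1 )*7829^(  -  1) * 329711^1 = - 2307977/2419161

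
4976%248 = 16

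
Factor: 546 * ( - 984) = -2^4* 3^2*7^1*13^1*41^1 = -537264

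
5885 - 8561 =-2676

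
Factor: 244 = 2^2 * 61^1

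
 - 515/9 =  - 515/9  =  - 57.22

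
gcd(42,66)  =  6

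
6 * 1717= 10302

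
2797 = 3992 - 1195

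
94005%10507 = 9949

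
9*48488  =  436392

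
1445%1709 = 1445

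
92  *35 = 3220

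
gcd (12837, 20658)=33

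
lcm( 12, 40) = 120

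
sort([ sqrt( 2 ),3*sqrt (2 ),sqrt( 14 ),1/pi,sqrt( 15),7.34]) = [1/pi, sqrt( 2 ),sqrt(14),sqrt( 15),3*sqrt( 2),7.34] 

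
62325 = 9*6925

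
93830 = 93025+805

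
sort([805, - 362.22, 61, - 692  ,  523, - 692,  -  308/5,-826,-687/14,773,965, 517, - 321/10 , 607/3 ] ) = [ - 826, - 692,- 692,- 362.22, - 308/5,-687/14,-321/10 , 61, 607/3,517 , 523,  773, 805,  965]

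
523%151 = 70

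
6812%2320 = 2172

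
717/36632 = 717/36632 = 0.02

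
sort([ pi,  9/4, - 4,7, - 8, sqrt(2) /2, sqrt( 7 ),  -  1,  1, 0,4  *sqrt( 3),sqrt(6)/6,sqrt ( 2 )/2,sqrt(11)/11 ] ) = [ - 8 , - 4, - 1, 0, sqrt(11) /11,sqrt(6)/6,sqrt( 2) /2,sqrt( 2 ) /2 , 1,  9/4, sqrt ( 7),pi,4*sqrt( 3) , 7 ] 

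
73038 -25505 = 47533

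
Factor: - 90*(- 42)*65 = 245700 = 2^2*3^3*5^2*7^1*13^1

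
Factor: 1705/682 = 2^( - 1 )*5^1 = 5/2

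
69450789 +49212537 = 118663326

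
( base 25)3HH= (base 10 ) 2317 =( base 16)90d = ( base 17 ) 805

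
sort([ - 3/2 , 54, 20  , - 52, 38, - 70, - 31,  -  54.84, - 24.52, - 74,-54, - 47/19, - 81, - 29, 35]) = [ - 81, - 74, - 70,- 54.84, - 54,-52,- 31, - 29 , - 24.52, - 47/19, -3/2,  20, 35, 38, 54] 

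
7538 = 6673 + 865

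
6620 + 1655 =8275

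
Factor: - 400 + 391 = -9 = - 3^2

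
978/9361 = 978/9361 = 0.10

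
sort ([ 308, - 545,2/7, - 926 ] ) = [-926, - 545,2/7 , 308 ] 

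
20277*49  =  993573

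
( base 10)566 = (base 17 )1g5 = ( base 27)KQ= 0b1000110110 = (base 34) GM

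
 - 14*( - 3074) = 43036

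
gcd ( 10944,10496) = 64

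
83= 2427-2344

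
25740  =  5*5148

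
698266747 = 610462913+87803834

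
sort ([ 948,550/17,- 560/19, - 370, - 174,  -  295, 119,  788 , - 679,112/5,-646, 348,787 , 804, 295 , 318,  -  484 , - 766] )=[ - 766,  -  679,-646, - 484, - 370,-295,  -  174, - 560/19, 112/5, 550/17,119 , 295 , 318,348, 787,788,804, 948] 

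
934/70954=467/35477 = 0.01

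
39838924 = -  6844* ( - 5821) 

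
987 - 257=730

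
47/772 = 47/772= 0.06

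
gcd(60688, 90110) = 2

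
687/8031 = 229/2677 =0.09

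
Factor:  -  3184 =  - 2^4 *199^1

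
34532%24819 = 9713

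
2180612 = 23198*94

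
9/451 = 9/451 = 0.02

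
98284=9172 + 89112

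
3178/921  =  3178/921  =  3.45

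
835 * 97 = 80995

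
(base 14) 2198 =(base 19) g24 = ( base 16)16ba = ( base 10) 5818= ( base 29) 6qi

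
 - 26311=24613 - 50924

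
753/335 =753/335 = 2.25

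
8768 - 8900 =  - 132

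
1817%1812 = 5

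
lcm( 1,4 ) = 4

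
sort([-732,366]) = [ - 732 , 366 ] 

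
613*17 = 10421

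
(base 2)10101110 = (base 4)2232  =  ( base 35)4y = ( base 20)8e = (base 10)174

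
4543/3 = 4543/3 = 1514.33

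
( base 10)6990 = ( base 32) 6qe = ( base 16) 1B4E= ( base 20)h9a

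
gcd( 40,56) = 8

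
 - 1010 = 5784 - 6794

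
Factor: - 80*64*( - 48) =2^14*3^1 * 5^1 = 245760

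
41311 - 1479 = 39832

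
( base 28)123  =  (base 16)34B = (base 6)3523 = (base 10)843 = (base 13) 4CB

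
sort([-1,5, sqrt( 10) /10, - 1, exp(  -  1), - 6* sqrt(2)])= [  -  6*sqrt( 2),- 1, - 1 , sqrt( 10)/10,  exp(  -  1), 5]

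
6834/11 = 6834/11=621.27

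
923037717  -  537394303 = 385643414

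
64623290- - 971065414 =1035688704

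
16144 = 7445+8699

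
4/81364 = 1/20341=0.00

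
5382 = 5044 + 338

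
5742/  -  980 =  - 6 +69/490 = - 5.86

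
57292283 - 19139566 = 38152717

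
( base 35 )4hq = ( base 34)4QD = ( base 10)5521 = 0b1010110010001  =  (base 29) 6GB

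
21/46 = 21/46 = 0.46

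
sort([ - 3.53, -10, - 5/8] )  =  [  -  10,-3.53, - 5/8 ]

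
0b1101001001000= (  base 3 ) 100020012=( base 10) 6728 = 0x1a48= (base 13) 30a7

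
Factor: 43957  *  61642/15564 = 1354798697/7782=2^( - 1 )*3^(-1)*7^2 * 17^1*37^1 * 113^1*389^1*1297^ (  -  1)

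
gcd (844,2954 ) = 422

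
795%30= 15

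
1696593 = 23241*73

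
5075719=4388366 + 687353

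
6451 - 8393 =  - 1942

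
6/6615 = 2/2205 = 0.00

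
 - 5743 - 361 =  - 6104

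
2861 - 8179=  - 5318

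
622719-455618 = 167101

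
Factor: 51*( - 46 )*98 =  - 2^2*3^1 * 7^2*17^1*23^1=- 229908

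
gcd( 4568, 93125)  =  1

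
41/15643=41/15643 = 0.00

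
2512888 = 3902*644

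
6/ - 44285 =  - 1+44279/44285=- 0.00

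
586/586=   1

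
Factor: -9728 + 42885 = 33157 =71^1*467^1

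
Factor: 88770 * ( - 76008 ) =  - 2^4*3^2*5^1*11^1 * 269^1*3167^1 = -6747230160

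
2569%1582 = 987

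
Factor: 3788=2^2*947^1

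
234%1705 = 234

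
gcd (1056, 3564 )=132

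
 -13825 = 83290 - 97115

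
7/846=7/846 = 0.01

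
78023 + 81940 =159963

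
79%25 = 4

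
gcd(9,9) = 9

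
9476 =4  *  2369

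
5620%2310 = 1000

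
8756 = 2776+5980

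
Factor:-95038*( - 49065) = 2^1 * 3^1*5^1*19^1*41^1*61^1*3271^1=4663039470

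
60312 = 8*7539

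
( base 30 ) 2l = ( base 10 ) 81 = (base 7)144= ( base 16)51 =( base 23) 3c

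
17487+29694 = 47181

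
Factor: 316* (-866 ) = -2^3 * 79^1 * 433^1 = - 273656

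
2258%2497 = 2258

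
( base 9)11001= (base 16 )1C7B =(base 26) AKB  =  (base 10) 7291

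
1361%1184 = 177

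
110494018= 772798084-662304066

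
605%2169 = 605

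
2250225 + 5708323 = 7958548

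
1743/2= 871+1/2   =  871.50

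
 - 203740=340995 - 544735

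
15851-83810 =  - 67959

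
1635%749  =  137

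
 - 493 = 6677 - 7170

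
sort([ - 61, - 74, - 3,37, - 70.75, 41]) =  [ - 74, - 70.75,  -  61,-3, 37,41 ] 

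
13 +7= 20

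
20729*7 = 145103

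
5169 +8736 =13905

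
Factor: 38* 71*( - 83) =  - 2^1* 19^1*71^1*83^1 = - 223934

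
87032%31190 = 24652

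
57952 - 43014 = 14938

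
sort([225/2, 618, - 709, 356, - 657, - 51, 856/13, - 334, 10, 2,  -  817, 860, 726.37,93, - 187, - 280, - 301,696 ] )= [ - 817, - 709, - 657 , - 334,-301, - 280, - 187, - 51,2,10, 856/13, 93, 225/2,  356, 618,696, 726.37,860 ] 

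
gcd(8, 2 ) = 2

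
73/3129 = 73/3129  =  0.02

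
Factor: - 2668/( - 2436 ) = 3^( - 1)*7^ ( - 1 ) * 23^1 = 23/21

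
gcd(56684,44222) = 2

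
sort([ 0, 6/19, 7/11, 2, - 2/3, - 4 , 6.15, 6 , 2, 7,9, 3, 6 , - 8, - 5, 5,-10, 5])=[ - 10, -8, - 5 , - 4,-2/3,0 , 6/19, 7/11, 2,2 , 3, 5,5, 6,6, 6.15,7 , 9] 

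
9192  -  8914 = 278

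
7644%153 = 147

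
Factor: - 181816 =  - 2^3*22727^1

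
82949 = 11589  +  71360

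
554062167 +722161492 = 1276223659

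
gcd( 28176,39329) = 587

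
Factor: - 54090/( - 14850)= 601/165=3^( - 1) * 5^( - 1 )*11^( - 1 )*601^1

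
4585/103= 44+53/103=44.51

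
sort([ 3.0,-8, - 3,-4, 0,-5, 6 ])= [  -  8, - 5,-4, - 3, 0, 3.0,6]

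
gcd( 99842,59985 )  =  1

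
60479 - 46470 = 14009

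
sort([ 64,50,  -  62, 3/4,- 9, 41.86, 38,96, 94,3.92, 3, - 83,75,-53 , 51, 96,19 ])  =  [ - 83, - 62 ,-53,-9,3/4,3, 3.92,19, 38,41.86,50 , 51,64,75, 94 , 96 , 96]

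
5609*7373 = 41355157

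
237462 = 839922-602460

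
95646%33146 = 29354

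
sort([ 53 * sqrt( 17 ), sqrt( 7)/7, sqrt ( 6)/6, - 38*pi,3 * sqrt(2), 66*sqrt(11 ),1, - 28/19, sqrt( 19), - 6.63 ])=[ -38*pi, - 6.63, - 28/19, sqrt(7 ) /7, sqrt(6)/6, 1 , 3*sqrt( 2 ), sqrt( 19) , 53*sqrt(17), 66 * sqrt( 11)]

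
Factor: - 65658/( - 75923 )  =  2^1*3^1*23^( -1)*31^1*353^1 * 3301^( - 1) 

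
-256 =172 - 428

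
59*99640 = 5878760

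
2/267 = 2/267 = 0.01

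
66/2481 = 22/827 = 0.03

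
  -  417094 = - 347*1202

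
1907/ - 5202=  - 1 +3295/5202 = - 0.37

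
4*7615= 30460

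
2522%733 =323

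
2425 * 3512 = 8516600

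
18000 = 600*30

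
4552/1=4552= 4552.00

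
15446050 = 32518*475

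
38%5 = 3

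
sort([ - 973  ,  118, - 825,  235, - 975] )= [ - 975, - 973,  -  825,118 , 235] 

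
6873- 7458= - 585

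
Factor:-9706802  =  -2^1 * 7^2*37^1 * 2677^1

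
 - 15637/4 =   -  15637/4 = -3909.25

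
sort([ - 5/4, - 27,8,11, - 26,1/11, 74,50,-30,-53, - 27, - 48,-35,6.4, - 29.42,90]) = [ - 53, - 48, - 35, - 30,-29.42,- 27,-27, - 26, - 5/4,1/11,6.4,8,11,50,74,  90] 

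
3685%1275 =1135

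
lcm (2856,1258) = 105672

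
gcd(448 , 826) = 14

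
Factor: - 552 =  - 2^3*3^1*23^1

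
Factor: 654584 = 2^3*7^1*11689^1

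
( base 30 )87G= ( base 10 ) 7426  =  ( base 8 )16402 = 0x1D02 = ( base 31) 7mh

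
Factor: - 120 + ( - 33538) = - 33658 = - 2^1*16829^1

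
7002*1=7002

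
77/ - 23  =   - 4 + 15/23 = -  3.35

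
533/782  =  533/782 = 0.68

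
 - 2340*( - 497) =1162980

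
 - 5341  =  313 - 5654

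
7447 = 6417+1030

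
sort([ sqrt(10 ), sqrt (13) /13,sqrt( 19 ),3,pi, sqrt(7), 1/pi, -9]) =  [  -  9,sqrt(13 ) /13, 1/pi, sqrt(7),3,pi,sqrt(10),sqrt ( 19)]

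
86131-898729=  - 812598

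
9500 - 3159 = 6341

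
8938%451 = 369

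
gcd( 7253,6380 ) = 1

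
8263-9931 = - 1668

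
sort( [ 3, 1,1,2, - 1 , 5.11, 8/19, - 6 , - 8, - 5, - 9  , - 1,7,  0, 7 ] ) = [ - 9, - 8 ,- 6, - 5, - 1, - 1,  0,  8/19, 1, 1 , 2,3, 5.11,7, 7 ] 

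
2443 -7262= -4819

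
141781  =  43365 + 98416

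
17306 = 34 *509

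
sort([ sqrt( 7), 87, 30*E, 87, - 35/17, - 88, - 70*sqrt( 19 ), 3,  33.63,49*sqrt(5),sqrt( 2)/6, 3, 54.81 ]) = [ - 70*sqrt(19), - 88, - 35/17, sqrt( 2 )/6, sqrt(7 ), 3,3,33.63,54.81, 30*E, 87,87,49*sqrt( 5) ]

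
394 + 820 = 1214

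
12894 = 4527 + 8367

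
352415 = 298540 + 53875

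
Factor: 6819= 3^1*2273^1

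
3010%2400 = 610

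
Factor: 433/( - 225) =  - 3^( - 2 )*5^ ( - 2 )*433^1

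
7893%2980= 1933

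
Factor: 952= 2^3* 7^1*17^1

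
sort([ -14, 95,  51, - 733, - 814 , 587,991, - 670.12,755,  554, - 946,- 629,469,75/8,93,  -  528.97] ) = [ - 946, - 814,-733, - 670.12 ,-629,-528.97,  -  14, 75/8,51,93, 95,  469, 554,587 , 755, 991] 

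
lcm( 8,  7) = 56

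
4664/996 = 1166/249 = 4.68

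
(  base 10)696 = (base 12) 4A0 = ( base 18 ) 22c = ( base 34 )KG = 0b1010111000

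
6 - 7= - 1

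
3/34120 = 3/34120  =  0.00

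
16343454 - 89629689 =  - 73286235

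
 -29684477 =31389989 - 61074466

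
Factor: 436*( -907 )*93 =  - 36777036=- 2^2*3^1*31^1*109^1*907^1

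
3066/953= 3066/953 = 3.22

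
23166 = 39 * 594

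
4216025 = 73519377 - 69303352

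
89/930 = 89/930=   0.10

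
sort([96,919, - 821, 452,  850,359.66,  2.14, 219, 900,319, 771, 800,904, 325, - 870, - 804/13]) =[ - 870,-821, - 804/13, 2.14, 96, 219,319, 325,359.66, 452, 771, 800,  850, 900, 904, 919]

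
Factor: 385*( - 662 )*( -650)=165665500 = 2^2*5^3*7^1*11^1*13^1*331^1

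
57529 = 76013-18484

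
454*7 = 3178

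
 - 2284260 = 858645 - 3142905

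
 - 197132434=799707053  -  996839487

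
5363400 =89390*60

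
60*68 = 4080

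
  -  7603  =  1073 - 8676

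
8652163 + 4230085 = 12882248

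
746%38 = 24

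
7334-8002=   -  668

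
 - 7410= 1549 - 8959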